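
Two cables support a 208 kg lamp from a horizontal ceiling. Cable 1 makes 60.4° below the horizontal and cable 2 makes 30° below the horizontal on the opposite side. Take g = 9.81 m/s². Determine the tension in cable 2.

T_2 ≈ 1010 N

Weight W = 208 × 9.81 = 2040 N acts straight down.
Horizontal: T_1 cos 60.4° = T_2 cos 30°  →  T_1 = 1.753 T_2.
Vertical: T_1 sin 60.4° + T_2 sin 30° = 2040.
Substituting the horizontal relation into the vertical equation gives 2.024 T_2 = 2040, so T_2 = 1008 N.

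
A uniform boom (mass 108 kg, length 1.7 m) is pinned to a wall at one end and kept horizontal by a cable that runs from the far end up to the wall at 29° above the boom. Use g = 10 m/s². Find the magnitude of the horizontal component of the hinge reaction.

H_x ≈ 974 N

Take torques about the hinge: T sin 29° · 1.7 = 108×10×0.85 = 918 N·m.
So T = 918 / (0.4848 × 1.7) = 1113.8 N.
ΣF_x = 0: H_x = T cos 29° = 974.19 N.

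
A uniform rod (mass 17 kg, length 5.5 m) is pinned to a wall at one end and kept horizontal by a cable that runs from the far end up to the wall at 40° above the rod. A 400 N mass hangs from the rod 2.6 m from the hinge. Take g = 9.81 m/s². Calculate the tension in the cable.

Take torques about the hinge: T sin 40° · 5.5 = 17×9.81×2.75 + 400×2.6 = 1498.6 N·m.
So T = 1498.6 / (0.6428 × 5.5) = 423.9 N.

T ≈ 424 N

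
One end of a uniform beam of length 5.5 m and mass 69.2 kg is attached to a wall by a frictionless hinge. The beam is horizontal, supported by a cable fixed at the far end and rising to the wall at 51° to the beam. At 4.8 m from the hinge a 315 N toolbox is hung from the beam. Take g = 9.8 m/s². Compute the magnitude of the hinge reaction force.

|H| ≈ 625 N

Take torques about the hinge: T sin 51° · 5.5 = 69.2×9.8×2.75 + 315×4.8 = 3376.9 N·m.
So T = 3376.9 / (0.7771 × 5.5) = 790.06 N.
ΣF_x = 0: H_x = T cos 51° = 497.2 N.
ΣF_y = 0: H_y = (69.2×9.8 + 315) − T sin 51° = 993.16 − 613.99 = 379.17 N.
|H| = √(H_x² + H_y²) = √((497.2)² + (379.17)²) = 625.28 N.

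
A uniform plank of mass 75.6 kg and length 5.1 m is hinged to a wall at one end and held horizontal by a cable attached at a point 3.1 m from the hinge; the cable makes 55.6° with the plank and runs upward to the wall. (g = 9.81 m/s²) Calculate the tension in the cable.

T ≈ 739 N

Take torques about the hinge: T sin 55.6° · 3.1 = 75.6×9.81×2.55 = 1891.2 N·m.
So T = 1891.2 / (0.8251 × 3.1) = 739.36 N.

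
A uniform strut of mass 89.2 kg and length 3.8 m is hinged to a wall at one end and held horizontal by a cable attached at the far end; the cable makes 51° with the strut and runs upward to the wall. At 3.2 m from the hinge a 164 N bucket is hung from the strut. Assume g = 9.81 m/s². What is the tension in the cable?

Take torques about the hinge: T sin 51° · 3.8 = 89.2×9.81×1.9 + 164×3.2 = 2187.4 N·m.
So T = 2187.4 / (0.7771 × 3.8) = 740.7 N.

T ≈ 741 N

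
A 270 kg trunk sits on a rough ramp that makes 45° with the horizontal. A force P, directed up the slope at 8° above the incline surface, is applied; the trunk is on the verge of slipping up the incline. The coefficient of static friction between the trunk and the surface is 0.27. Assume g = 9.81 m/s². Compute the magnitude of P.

On the verge of sliding up the incline, friction equals μN and acts down the slope.
Perpendicular: N + P sin 8° = W cos 45° = 1873 N.
Along incline: P cos 8° = W sin 45° + μN  with W sin 45° = 1873 N.
Solving the pair for P and N: P = 2314 N, N = 1551 N (and f = μN = 418.7 N).

P ≈ 2310 N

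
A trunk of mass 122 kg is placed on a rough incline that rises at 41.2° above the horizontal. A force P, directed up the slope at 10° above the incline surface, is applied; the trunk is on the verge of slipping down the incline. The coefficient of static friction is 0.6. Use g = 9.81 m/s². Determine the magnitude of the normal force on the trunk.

On the verge of sliding down the incline, friction equals μN and acts up the slope.
Perpendicular: N + P sin 10° = W cos 41.2° = 900.5 N.
Along incline: P cos 10° + μN = W sin 41.2° with W sin 41.2° = 788.3 N.
Solving the pair for P and N: P = 281.7 N, N = 851.6 N (and f = μN = 511 N).

N ≈ 852 N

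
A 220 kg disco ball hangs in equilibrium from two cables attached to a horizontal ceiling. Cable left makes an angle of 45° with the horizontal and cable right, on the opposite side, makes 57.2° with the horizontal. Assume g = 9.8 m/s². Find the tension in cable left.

T_left ≈ 1190 N

Weight W = 220 × 9.8 = 2156 N acts straight down.
Horizontal: T_left cos 45° = T_right cos 57.2°  →  T_right = 1.305 T_left.
Vertical: T_left sin 45° + T_right sin 57.2° = 2156.
Substituting the horizontal relation into the vertical equation gives 1.804 T_left = 2156, so T_left = 1195 N.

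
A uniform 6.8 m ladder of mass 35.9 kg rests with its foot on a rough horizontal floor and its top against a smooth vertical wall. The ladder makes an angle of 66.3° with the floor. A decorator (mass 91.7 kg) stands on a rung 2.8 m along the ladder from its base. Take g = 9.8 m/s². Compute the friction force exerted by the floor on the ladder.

Torques about the foot: N_wall · 6.8 sin 66.3° = 35.9×9.8×3.4 cos 66.3° + 91.7×9.8×2.8 cos 66.3° → N_wall = 239.65 N.
ΣF_x = 0: f_floor = N_wall = 239.65 N.

f ≈ 240 N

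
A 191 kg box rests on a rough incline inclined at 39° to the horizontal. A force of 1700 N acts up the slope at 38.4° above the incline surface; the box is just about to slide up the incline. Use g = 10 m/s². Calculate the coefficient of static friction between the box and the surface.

On the verge of sliding up the incline, friction is at its maximum μN and acts down the slope.
Perpendicular to incline: N = W cos 39° − P sin 38.4° = 1484 − 1056 = 428.4 N.
Along incline: P cos 38.4° − μN = W sin 39° → μ = −(W sin 39° − P cos 38.4°) / N = 0.3041.

μ ≈ 0.304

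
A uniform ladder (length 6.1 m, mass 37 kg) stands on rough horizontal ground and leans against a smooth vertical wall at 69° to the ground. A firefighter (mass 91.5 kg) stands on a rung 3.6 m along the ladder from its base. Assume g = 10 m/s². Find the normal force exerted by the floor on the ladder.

ΣF_y = 0: N_floor = 37×10 + 91.5×10 = 1285 N.

N_floor ≈ 1280 N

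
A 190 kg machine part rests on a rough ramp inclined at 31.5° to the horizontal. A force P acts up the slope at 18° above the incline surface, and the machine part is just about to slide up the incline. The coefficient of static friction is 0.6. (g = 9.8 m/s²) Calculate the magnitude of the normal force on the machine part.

N ≈ 1060 N

On the verge of sliding up the incline, friction equals μN and acts down the slope.
Perpendicular: N + P sin 18° = W cos 31.5° = 1588 N.
Along incline: P cos 18° = W sin 31.5° + μN  with W sin 31.5° = 972.9 N.
Solving the pair for P and N: P = 1694 N, N = 1064 N (and f = μN = 638.4 N).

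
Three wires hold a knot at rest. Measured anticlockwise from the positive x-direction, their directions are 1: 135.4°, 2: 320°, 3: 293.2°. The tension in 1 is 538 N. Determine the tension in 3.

Resolve: ΣF_x = 538 cos 135.4° + T_2 cos 320° + T_3 cos 293.2° = 0.
        ΣF_y = 538 sin 135.4° + T_2 sin 320° + T_3 sin 293.2° = 0.
The known terms sum to (-383.1, 377.8) N, so 0.7660 T_2 + 0.3939 T_3 = 383.1 and -0.6428 T_2 − 0.9191 T_3 = -377.8.
Solving simultaneously: T_2 = 450.9 N, T_3 = 95.70 N.

T_3 ≈ 95.7 N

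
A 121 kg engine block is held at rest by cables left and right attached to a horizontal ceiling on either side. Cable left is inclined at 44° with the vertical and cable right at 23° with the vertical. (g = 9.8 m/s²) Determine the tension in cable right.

Angles from the horizontal: cable left is 90° − 44° = 46°, cable right is 90° − 23° = 67°.
Weight W = 121 × 9.8 = 1186 N acts straight down.
Horizontal: T_left cos 46° = T_right cos 67°  →  T_left = 0.5625 T_right.
Vertical: T_left sin 46° + T_right sin 67° = 1186.
Substituting the horizontal relation into the vertical equation gives 1.325 T_right = 1186, so T_right = 894.9 N.

T_right ≈ 895 N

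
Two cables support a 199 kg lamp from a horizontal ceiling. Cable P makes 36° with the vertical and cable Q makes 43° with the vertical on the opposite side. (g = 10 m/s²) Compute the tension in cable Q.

Angles from the horizontal: cable P is 90° − 36° = 54°, cable Q is 90° − 43° = 47°.
Weight W = 199 × 10 = 1990 N acts straight down.
Horizontal: T_P cos 54° = T_Q cos 47°  →  T_P = 1.16 T_Q.
Vertical: T_P sin 54° + T_Q sin 47° = 1990.
Substituting the horizontal relation into the vertical equation gives 1.67 T_Q = 1990, so T_Q = 1192 N.

T_Q ≈ 1190 N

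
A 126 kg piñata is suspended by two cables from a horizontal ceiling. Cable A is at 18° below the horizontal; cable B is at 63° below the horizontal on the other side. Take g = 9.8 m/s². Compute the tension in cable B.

Weight W = 126 × 9.8 = 1235 N acts straight down.
Horizontal: T_A cos 18° = T_B cos 63°  →  T_A = 0.4774 T_B.
Vertical: T_A sin 18° + T_B sin 63° = 1235.
Substituting the horizontal relation into the vertical equation gives 1.039 T_B = 1235, so T_B = 1189 N.

T_B ≈ 1190 N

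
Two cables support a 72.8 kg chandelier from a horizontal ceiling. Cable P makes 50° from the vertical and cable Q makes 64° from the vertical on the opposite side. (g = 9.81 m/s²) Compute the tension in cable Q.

Angles from the horizontal: cable P is 90° − 50° = 40°, cable Q is 90° − 64° = 26°.
Weight W = 72.8 × 9.81 = 714.2 N acts straight down.
Horizontal: T_P cos 40° = T_Q cos 26°  →  T_P = 1.173 T_Q.
Vertical: T_P sin 40° + T_Q sin 26° = 714.2.
Substituting the horizontal relation into the vertical equation gives 1.193 T_Q = 714.2, so T_Q = 598.9 N.

T_Q ≈ 599 N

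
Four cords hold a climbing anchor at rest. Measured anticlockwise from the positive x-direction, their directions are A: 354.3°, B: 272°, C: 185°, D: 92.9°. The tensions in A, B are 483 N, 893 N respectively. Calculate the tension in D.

Resolve: ΣF_x = 483 cos 354.3° + 893 cos 272° + T_C cos 185° + T_D cos 92.9° = 0.
        ΣF_y = 483 sin 354.3° + 893 sin 272° + T_C sin 185° + T_D sin 92.9° = 0.
The known terms sum to (511.8, -940.4) N, so -0.9962 T_C − 0.0506 T_D = -511.8 and -0.0872 T_C + 0.9987 T_D = 940.4.
Solving simultaneously: T_C = 463.9 N, T_D = 982.1 N.

T_D ≈ 982 N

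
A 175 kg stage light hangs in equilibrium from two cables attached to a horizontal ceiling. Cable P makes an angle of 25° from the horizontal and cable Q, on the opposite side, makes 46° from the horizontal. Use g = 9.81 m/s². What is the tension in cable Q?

T_Q ≈ 1650 N

Weight W = 175 × 9.81 = 1717 N acts straight down.
Horizontal: T_P cos 25° = T_Q cos 46°  →  T_P = 0.7665 T_Q.
Vertical: T_P sin 25° + T_Q sin 46° = 1717.
Substituting the horizontal relation into the vertical equation gives 1.043 T_Q = 1717, so T_Q = 1646 N.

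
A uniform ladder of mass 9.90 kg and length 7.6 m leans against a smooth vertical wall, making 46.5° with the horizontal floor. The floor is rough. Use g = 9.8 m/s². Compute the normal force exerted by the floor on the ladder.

ΣF_y = 0: N_floor = 9.90×9.8 = 97.02 N.

N_floor ≈ 97 N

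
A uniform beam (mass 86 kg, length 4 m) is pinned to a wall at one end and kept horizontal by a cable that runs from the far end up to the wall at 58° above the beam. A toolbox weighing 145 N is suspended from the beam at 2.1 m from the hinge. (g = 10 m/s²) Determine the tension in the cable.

Take torques about the hinge: T sin 58° · 4 = 86×10×2 + 145×2.1 = 2024.5 N·m.
So T = 2024.5 / (0.8480 × 4) = 596.81 N.

T ≈ 597 N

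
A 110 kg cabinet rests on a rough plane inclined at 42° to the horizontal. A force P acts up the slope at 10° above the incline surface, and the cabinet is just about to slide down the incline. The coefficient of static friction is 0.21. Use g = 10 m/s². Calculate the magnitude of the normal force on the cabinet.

N ≈ 714 N

On the verge of sliding down the incline, friction equals μN and acts up the slope.
Perpendicular: N + P sin 10° = W cos 42° = 817.5 N.
Along incline: P cos 10° + μN = W sin 42° with W sin 42° = 736 N.
Solving the pair for P and N: P = 595.1 N, N = 714.1 N (and f = μN = 150 N).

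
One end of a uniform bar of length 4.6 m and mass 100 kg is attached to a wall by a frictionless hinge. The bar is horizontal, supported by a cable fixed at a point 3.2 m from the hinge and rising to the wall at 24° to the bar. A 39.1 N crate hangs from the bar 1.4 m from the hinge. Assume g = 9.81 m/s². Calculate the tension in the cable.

Take torques about the hinge: T sin 24° · 3.2 = 100×9.81×2.3 + 39.1×1.4 = 2311 N·m.
So T = 2311 / (0.4067 × 3.2) = 1775.6 N.

T ≈ 1780 N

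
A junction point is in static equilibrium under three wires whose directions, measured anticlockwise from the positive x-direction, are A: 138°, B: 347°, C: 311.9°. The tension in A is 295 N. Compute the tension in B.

T_B ≈ 54.5 N

Resolve: ΣF_x = 295 cos 138° + T_B cos 347° + T_C cos 311.9° = 0.
        ΣF_y = 295 sin 138° + T_B sin 347° + T_C sin 311.9° = 0.
The known terms sum to (-219.2, 197.4) N, so 0.9744 T_B + 0.6678 T_C = 219.2 and -0.2250 T_B − 0.7443 T_C = -197.4.
Solving simultaneously: T_B = 54.52 N, T_C = 248.7 N.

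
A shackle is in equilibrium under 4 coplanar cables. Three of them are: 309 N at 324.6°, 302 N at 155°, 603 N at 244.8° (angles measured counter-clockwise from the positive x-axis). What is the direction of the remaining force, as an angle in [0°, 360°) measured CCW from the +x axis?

θ ≈ 65°

Sum the known components: ΣF_x = -278.6 N, ΣF_y = -597 N.
For equilibrium the remaining force must supply (−ΣF_x, −ΣF_y) = (278.6, 597) N.
Magnitude = √((278.6)² + (597)²) = 658.8 N; direction = atan2(597, 278.6) = 65.0°.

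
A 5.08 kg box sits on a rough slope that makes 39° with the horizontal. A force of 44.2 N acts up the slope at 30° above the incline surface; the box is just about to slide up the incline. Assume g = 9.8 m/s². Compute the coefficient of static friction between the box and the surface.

On the verge of sliding up the incline, friction is at its maximum μN and acts down the slope.
Perpendicular to incline: N = W cos 39° − P sin 30° = 38.69 − 22.1 = 16.59 N.
Along incline: P cos 30° − μN = W sin 39° → μ = −(W sin 39° − P cos 30°) / N = 0.4188.

μ ≈ 0.419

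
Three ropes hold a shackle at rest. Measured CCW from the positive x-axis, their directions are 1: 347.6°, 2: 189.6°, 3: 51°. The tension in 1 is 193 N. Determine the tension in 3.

Resolve: ΣF_x = 193 cos 347.6° + T_2 cos 189.6° + T_3 cos 51° = 0.
        ΣF_y = 193 sin 347.6° + T_2 sin 189.6° + T_3 sin 51° = 0.
The known terms sum to (188.5, -41.44) N, so -0.9860 T_2 + 0.6293 T_3 = -188.5 and -0.1668 T_2 + 0.7771 T_3 = 41.44.
Solving simultaneously: T_2 = 261 N, T_3 = 109.3 N.

T_3 ≈ 109 N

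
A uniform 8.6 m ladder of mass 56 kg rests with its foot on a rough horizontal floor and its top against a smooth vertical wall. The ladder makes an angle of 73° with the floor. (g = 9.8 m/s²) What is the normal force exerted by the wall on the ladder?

N_wall ≈ 83.9 N

Torques about the foot: N_wall · 8.6 sin 73° = 56×9.8×4.3 cos 73° → N_wall = 83.892 N.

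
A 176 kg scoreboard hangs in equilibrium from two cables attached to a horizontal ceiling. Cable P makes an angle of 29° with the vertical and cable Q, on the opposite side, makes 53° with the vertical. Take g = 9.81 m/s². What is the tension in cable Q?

T_Q ≈ 845 N

Angles from the horizontal: cable P is 90° − 29° = 61°, cable Q is 90° − 53° = 37°.
Weight W = 176 × 9.81 = 1727 N acts straight down.
Horizontal: T_P cos 61° = T_Q cos 37°  →  T_P = 1.647 T_Q.
Vertical: T_P sin 61° + T_Q sin 37° = 1727.
Substituting the horizontal relation into the vertical equation gives 2.043 T_Q = 1727, so T_Q = 845.3 N.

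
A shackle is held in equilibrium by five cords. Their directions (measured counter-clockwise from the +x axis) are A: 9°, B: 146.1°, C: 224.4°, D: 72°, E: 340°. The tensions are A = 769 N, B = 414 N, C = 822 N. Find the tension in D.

T_D ≈ 269 N

Resolve: ΣF_x = 769 cos 9° + 414 cos 146.1° + 822 cos 224.4° + T_D cos 72° + T_E cos 340° = 0.
        ΣF_y = 769 sin 9° + 414 sin 146.1° + 822 sin 224.4° + T_D sin 72° + T_E sin 340° = 0.
The known terms sum to (-171.4, -223.9) N, so 0.3090 T_D + 0.9397 T_E = 171.4 and 0.9511 T_D − 0.3420 T_E = 223.9.
Solving simultaneously: T_D = 269.2 N, T_E = 93.86 N.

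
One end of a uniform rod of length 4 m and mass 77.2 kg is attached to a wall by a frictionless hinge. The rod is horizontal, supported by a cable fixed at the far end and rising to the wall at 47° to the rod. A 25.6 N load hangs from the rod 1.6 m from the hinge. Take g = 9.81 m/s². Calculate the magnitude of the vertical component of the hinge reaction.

|H_y| ≈ 394 N

Take torques about the hinge: T sin 47° · 4 = 77.2×9.81×2 + 25.6×1.6 = 1555.6 N·m.
So T = 1555.6 / (0.7314 × 4) = 531.76 N.
ΣF_y = 0: H_y = (77.2×9.81 + 25.6) − T sin 47° = 782.93 − 388.91 = 394.03 N.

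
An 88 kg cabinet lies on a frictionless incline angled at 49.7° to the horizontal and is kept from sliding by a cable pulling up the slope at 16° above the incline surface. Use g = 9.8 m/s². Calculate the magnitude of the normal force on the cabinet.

Take axes along and perpendicular to the incline. Weight components: W sin 49.7° = 657.7 N down-slope, W cos 49.7° = 557.8 N into the surface.
Along incline: T cos 16° = W sin 49.7° → T = 684.2 N.
Perpendicular: N = W cos 49.7° − T sin 16° = 369.2 N.

N ≈ 369 N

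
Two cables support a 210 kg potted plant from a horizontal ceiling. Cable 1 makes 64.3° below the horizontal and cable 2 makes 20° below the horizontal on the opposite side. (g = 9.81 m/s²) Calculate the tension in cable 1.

Weight W = 210 × 9.81 = 2060 N acts straight down.
Horizontal: T_1 cos 64.3° = T_2 cos 20°  →  T_2 = 0.4615 T_1.
Vertical: T_1 sin 64.3° + T_2 sin 20° = 2060.
Substituting the horizontal relation into the vertical equation gives 1.059 T_1 = 2060, so T_1 = 1945 N.

T_1 ≈ 1950 N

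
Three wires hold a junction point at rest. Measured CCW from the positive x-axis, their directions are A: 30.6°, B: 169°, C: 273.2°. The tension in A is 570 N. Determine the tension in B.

T_B ≈ 522 N

Resolve: ΣF_x = 570 cos 30.6° + T_B cos 169° + T_C cos 273.2° = 0.
        ΣF_y = 570 sin 30.6° + T_B sin 169° + T_C sin 273.2° = 0.
The known terms sum to (490.6, 290.2) N, so -0.9816 T_B + 0.0558 T_C = -490.6 and 0.1908 T_B − 0.9984 T_C = -290.2.
Solving simultaneously: T_B = 522 N, T_C = 390.4 N.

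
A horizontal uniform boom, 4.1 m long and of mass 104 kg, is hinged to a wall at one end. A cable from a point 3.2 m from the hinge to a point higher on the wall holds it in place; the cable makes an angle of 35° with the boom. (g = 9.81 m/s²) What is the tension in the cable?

Take torques about the hinge: T sin 35° · 3.2 = 104×9.81×2.05 = 2091.5 N·m.
So T = 2091.5 / (0.5736 × 3.2) = 1139.5 N.

T ≈ 1140 N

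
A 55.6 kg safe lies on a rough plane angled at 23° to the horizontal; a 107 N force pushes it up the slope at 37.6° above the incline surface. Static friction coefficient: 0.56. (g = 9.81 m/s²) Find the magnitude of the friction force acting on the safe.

f ≈ 128 N

Axes along / perpendicular to the incline. W sin 23° = 213.1 N down-slope; W cos 23° = 502.1 N into the surface.
Perpendicular: N = W cos 23° − P sin 37.6° = 502.1 − 65.29 = 436.8 N.
Along incline: P cos 37.6° + f = W sin 23° (friction acts up-slope) → f = 213.1 − 84.77 = 128.3 N.
|f| = 128.3 N ≤ μN = 244.6 N, so the safe is indeed static.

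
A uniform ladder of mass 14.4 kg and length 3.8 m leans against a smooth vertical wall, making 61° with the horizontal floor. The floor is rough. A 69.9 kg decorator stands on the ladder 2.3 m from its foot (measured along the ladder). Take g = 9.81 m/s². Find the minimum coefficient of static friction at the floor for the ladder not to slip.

μ_min ≈ 0.326

ΣF_y = 0: N_floor = 14.4×9.81 + 69.9×9.81 = 826.98 N.
Torques about the foot: N_wall · 3.8 sin 61° = 14.4×9.81×1.9 cos 61° + 69.9×9.81×2.3 cos 61° → N_wall = 269.21 N.
ΣF_x = 0: f_floor = N_wall = 269.21 N.
μ_min = f_floor / N_floor = 269.21 / 826.98 = 0.3255.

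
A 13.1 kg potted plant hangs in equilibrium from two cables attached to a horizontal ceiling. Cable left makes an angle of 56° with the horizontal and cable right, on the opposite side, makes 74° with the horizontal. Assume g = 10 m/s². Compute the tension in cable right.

T_right ≈ 95.6 N

Weight W = 13.1 × 10 = 131 N acts straight down.
Horizontal: T_left cos 56° = T_right cos 74°  →  T_left = 0.4929 T_right.
Vertical: T_left sin 56° + T_right sin 74° = 131.
Substituting the horizontal relation into the vertical equation gives 1.37 T_right = 131, so T_right = 95.63 N.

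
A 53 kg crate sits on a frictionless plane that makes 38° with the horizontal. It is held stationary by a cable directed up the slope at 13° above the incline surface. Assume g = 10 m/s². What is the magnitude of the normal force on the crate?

N ≈ 342 N

Take axes along and perpendicular to the incline. Weight components: W sin 38° = 326.3 N down-slope, W cos 38° = 417.6 N into the surface.
Along incline: T cos 13° = W sin 38° → T = 334.9 N.
Perpendicular: N = W cos 38° − T sin 13° = 342.3 N.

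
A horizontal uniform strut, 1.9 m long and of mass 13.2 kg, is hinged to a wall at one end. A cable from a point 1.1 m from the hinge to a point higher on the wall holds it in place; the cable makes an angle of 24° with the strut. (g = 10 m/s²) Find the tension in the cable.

Take torques about the hinge: T sin 24° · 1.1 = 13.2×10×0.95 = 125.4 N·m.
So T = 125.4 / (0.4067 × 1.1) = 280.28 N.

T ≈ 280 N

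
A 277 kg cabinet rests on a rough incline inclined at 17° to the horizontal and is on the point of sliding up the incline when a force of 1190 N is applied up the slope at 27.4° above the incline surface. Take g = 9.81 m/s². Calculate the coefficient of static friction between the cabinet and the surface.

On the verge of sliding up the incline, friction is at its maximum μN and acts down the slope.
Perpendicular to incline: N = W cos 17° − P sin 27.4° = 2599 − 547.6 = 2051 N.
Along incline: P cos 27.4° − μN = W sin 17° → μ = −(W sin 17° − P cos 27.4°) / N = 0.1278.

μ ≈ 0.128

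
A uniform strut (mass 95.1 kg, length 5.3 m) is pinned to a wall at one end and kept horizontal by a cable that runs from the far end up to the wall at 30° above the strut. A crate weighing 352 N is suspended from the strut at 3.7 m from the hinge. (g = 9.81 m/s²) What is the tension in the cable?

T ≈ 1420 N

Take torques about the hinge: T sin 30° · 5.3 = 95.1×9.81×2.65 + 352×3.7 = 3774.7 N·m.
So T = 3774.7 / (0.5000 × 5.3) = 1424.4 N.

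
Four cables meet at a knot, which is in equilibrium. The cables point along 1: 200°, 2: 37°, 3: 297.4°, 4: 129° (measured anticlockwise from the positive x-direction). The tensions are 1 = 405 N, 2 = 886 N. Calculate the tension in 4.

Resolve: ΣF_x = 405 cos 200° + 886 cos 37° + T_3 cos 297.4° + T_4 cos 129° = 0.
        ΣF_y = 405 sin 200° + 886 sin 37° + T_3 sin 297.4° + T_4 sin 129° = 0.
The known terms sum to (327, 394.7) N, so 0.4602 T_3 − 0.6293 T_4 = -327 and -0.8878 T_3 + 0.7771 T_4 = -394.7.
Solving simultaneously: T_3 = 2499 N, T_4 = 2347 N.

T_4 ≈ 2350 N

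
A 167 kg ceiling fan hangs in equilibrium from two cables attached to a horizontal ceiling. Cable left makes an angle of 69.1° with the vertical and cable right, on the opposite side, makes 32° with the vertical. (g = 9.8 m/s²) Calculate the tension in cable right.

T_right ≈ 1560 N

Angles from the horizontal: cable left is 90° − 69.1° = 20.9°, cable right is 90° − 32° = 58°.
Weight W = 167 × 9.8 = 1637 N acts straight down.
Horizontal: T_left cos 20.9° = T_right cos 58°  →  T_left = 0.5672 T_right.
Vertical: T_left sin 20.9° + T_right sin 58° = 1637.
Substituting the horizontal relation into the vertical equation gives 1.05 T_right = 1637, so T_right = 1558 N.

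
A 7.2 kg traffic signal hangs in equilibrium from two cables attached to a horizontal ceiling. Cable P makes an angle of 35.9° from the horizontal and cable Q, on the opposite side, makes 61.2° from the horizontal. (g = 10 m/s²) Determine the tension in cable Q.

Weight W = 7.2 × 10 = 72 N acts straight down.
Horizontal: T_P cos 35.9° = T_Q cos 61.2°  →  T_P = 0.5947 T_Q.
Vertical: T_P sin 35.9° + T_Q sin 61.2° = 72.
Substituting the horizontal relation into the vertical equation gives 1.225 T_Q = 72, so T_Q = 58.77 N.

T_Q ≈ 58.8 N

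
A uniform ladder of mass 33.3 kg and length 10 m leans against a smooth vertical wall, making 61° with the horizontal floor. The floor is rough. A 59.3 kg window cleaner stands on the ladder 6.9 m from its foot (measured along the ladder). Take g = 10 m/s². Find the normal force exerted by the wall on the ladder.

Torques about the foot: N_wall · 10 sin 61° = 33.3×10×5 cos 61° + 59.3×10×6.9 cos 61° → N_wall = 319.1 N.

N_wall ≈ 319 N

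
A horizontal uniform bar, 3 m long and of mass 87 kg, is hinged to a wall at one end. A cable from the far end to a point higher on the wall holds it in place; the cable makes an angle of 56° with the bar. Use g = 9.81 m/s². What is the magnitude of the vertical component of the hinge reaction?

|H_y| ≈ 427 N

Take torques about the hinge: T sin 56° · 3 = 87×9.81×1.5 = 1280.2 N·m.
So T = 1280.2 / (0.8290 × 3) = 514.74 N.
ΣF_y = 0: H_y = (87×9.81) − T sin 56° = 853.47 − 426.74 = 426.74 N.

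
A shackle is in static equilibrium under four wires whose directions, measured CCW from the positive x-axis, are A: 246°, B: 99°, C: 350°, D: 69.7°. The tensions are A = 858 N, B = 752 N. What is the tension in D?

Resolve: ΣF_x = 858 cos 246° + 752 cos 99° + T_C cos 350° + T_D cos 69.7° = 0.
        ΣF_y = 858 sin 246° + 752 sin 99° + T_C sin 350° + T_D sin 69.7° = 0.
The known terms sum to (-466.6, -41.08) N, so 0.9848 T_C + 0.3469 T_D = 466.6 and -0.1736 T_C + 0.9379 T_D = 41.08.
Solving simultaneously: T_C = 430.3 N, T_D = 123.5 N.

T_D ≈ 123 N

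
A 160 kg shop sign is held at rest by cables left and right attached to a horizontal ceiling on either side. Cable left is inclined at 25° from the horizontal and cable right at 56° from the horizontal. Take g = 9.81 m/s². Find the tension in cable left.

T_left ≈ 889 N

Weight W = 160 × 9.81 = 1570 N acts straight down.
Horizontal: T_left cos 25° = T_right cos 56°  →  T_right = 1.621 T_left.
Vertical: T_left sin 25° + T_right sin 56° = 1570.
Substituting the horizontal relation into the vertical equation gives 1.766 T_left = 1570, so T_left = 888.6 N.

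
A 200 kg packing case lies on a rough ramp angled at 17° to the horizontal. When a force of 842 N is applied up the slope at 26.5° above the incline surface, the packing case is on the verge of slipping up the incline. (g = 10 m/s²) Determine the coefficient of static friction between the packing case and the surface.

μ ≈ 0.110

On the verge of sliding up the incline, friction is at its maximum μN and acts down the slope.
Perpendicular to incline: N = W cos 17° − P sin 26.5° = 1913 − 375.7 = 1537 N.
Along incline: P cos 26.5° − μN = W sin 17° → μ = −(W sin 17° − P cos 26.5°) / N = 0.1098.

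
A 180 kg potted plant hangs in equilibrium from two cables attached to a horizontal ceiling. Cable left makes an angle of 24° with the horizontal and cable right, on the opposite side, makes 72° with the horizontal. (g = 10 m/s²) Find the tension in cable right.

Weight W = 180 × 10 = 1800 N acts straight down.
Horizontal: T_left cos 24° = T_right cos 72°  →  T_left = 0.3383 T_right.
Vertical: T_left sin 24° + T_right sin 72° = 1800.
Substituting the horizontal relation into the vertical equation gives 1.089 T_right = 1800, so T_right = 1653 N.

T_right ≈ 1650 N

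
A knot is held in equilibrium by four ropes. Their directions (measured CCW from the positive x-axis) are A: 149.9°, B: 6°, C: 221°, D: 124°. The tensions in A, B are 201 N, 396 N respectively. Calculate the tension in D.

Resolve: ΣF_x = 201 cos 149.9° + 396 cos 6° + T_C cos 221° + T_D cos 124° = 0.
        ΣF_y = 201 sin 149.9° + 396 sin 6° + T_C sin 221° + T_D sin 124° = 0.
The known terms sum to (219.9, 142.2) N, so -0.7547 T_C − 0.5592 T_D = -219.9 and -0.6561 T_C + 0.8290 T_D = -142.2.
Solving simultaneously: T_C = 263.8 N, T_D = 37.25 N.

T_D ≈ 37.3 N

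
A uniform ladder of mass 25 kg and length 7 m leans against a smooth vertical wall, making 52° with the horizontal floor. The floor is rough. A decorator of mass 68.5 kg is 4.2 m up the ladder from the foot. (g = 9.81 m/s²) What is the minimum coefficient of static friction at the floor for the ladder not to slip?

ΣF_y = 0: N_floor = 25×9.81 + 68.5×9.81 = 917.24 N.
Torques about the foot: N_wall · 7 sin 52° = 25×9.81×3.5 cos 52° + 68.5×9.81×4.2 cos 52° → N_wall = 410.81 N.
ΣF_x = 0: f_floor = N_wall = 410.81 N.
μ_min = f_floor / N_floor = 410.81 / 917.24 = 0.4479.

μ_min ≈ 0.448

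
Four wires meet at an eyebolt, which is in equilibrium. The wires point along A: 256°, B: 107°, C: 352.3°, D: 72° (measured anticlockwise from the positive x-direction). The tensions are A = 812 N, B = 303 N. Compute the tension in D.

T_D ≈ 541 N

Resolve: ΣF_x = 812 cos 256° + 303 cos 107° + T_C cos 352.3° + T_D cos 72° = 0.
        ΣF_y = 812 sin 256° + 303 sin 107° + T_C sin 352.3° + T_D sin 72° = 0.
The known terms sum to (-285, -498.1) N, so 0.9910 T_C + 0.3090 T_D = 285 and -0.1340 T_C + 0.9511 T_D = 498.1.
Solving simultaneously: T_C = 119.1 N, T_D = 540.5 N.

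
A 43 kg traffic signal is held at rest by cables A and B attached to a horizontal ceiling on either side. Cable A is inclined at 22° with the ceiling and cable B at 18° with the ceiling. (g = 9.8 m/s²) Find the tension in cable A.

T_A ≈ 623 N

Weight W = 43 × 9.8 = 421.4 N acts straight down.
Horizontal: T_A cos 22° = T_B cos 18°  →  T_B = 0.9749 T_A.
Vertical: T_A sin 22° + T_B sin 18° = 421.4.
Substituting the horizontal relation into the vertical equation gives 0.6759 T_A = 421.4, so T_A = 623.5 N.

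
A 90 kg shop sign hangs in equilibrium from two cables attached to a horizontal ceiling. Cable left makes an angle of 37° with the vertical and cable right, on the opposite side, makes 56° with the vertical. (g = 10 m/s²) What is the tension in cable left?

T_left ≈ 747 N

Angles from the horizontal: cable left is 90° − 37° = 53°, cable right is 90° − 56° = 34°.
Weight W = 90 × 10 = 900 N acts straight down.
Horizontal: T_left cos 53° = T_right cos 34°  →  T_right = 0.7259 T_left.
Vertical: T_left sin 53° + T_right sin 34° = 900.
Substituting the horizontal relation into the vertical equation gives 1.205 T_left = 900, so T_left = 747.2 N.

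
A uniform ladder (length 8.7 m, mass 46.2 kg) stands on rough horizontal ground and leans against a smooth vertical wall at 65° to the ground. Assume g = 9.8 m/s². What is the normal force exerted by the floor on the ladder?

ΣF_y = 0: N_floor = 46.2×9.8 = 452.76 N.

N_floor ≈ 453 N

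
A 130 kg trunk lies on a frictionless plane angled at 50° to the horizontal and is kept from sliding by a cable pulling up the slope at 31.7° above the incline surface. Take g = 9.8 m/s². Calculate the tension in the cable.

Take axes along and perpendicular to the incline. Weight components: W sin 50° = 975.9 N down-slope, W cos 50° = 818.9 N into the surface.
Along incline: T cos 31.7° = W sin 50° → T = 1147 N.
Perpendicular: N = W cos 50° − T sin 31.7° = 216.2 N.

T ≈ 1150 N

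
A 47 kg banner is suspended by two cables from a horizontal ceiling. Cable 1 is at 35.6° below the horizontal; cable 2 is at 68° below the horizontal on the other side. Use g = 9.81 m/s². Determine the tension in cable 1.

T_1 ≈ 178 N

Weight W = 47 × 9.81 = 461.1 N acts straight down.
Horizontal: T_1 cos 35.6° = T_2 cos 68°  →  T_2 = 2.171 T_1.
Vertical: T_1 sin 35.6° + T_2 sin 68° = 461.1.
Substituting the horizontal relation into the vertical equation gives 2.595 T_1 = 461.1, so T_1 = 177.7 N.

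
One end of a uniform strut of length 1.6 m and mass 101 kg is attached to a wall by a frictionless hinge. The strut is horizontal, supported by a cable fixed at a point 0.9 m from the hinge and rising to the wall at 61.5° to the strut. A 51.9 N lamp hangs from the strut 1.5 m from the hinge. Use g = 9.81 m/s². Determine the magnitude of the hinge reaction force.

Take torques about the hinge: T sin 61.5° · 0.9 = 101×9.81×0.8 + 51.9×1.5 = 870.5 N·m.
So T = 870.5 / (0.8788 × 0.9) = 1100.6 N.
ΣF_x = 0: H_x = T cos 61.5° = 525.16 N.
ΣF_y = 0: H_y = (101×9.81 + 51.9) − T sin 61.5° = 1042.7 − 967.22 = 75.49 N.
|H| = √(H_x² + H_y²) = √((525.16)² + (75.49)²) = 530.56 N.

|H| ≈ 531 N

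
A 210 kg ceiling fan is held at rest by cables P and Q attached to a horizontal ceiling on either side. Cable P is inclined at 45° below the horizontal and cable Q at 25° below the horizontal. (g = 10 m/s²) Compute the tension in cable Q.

Weight W = 210 × 10 = 2100 N acts straight down.
Horizontal: T_P cos 45° = T_Q cos 25°  →  T_P = 1.282 T_Q.
Vertical: T_P sin 45° + T_Q sin 25° = 2100.
Substituting the horizontal relation into the vertical equation gives 1.329 T_Q = 2100, so T_Q = 1580 N.

T_Q ≈ 1580 N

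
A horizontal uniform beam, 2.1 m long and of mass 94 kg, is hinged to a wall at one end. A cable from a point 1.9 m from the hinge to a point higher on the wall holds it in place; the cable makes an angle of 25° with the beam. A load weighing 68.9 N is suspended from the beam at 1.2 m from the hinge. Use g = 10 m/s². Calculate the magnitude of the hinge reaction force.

|H| ≈ 1290 N

Take torques about the hinge: T sin 25° · 1.9 = 94×10×1.05 + 68.9×1.2 = 1069.7 N·m.
So T = 1069.7 / (0.4226 × 1.9) = 1332.1 N.
ΣF_x = 0: H_x = T cos 25° = 1207.3 N.
ΣF_y = 0: H_y = (94×10 + 68.9) − T sin 25° = 1008.9 − 562.99 = 445.91 N.
|H| = √(H_x² + H_y²) = √((1207.3)² + (445.91)²) = 1287 N.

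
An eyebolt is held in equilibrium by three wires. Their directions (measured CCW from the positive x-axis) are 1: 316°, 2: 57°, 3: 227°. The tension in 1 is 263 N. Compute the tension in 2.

Resolve: ΣF_x = 263 cos 316° + T_2 cos 57° + T_3 cos 227° = 0.
        ΣF_y = 263 sin 316° + T_2 sin 57° + T_3 sin 227° = 0.
The known terms sum to (189.2, -182.7) N, so 0.5446 T_2 − 0.6820 T_3 = -189.2 and 0.8387 T_2 − 0.7314 T_3 = 182.7.
Solving simultaneously: T_2 = 1514 N, T_3 = 1487 N.

T_2 ≈ 1510 N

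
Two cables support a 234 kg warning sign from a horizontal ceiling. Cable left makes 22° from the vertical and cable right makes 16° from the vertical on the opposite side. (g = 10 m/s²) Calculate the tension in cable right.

Angles from the horizontal: cable left is 90° − 22° = 68°, cable right is 90° − 16° = 74°.
Weight W = 234 × 10 = 2340 N acts straight down.
Horizontal: T_left cos 68° = T_right cos 74°  →  T_left = 0.7358 T_right.
Vertical: T_left sin 68° + T_right sin 74° = 2340.
Substituting the horizontal relation into the vertical equation gives 1.643 T_right = 2340, so T_right = 1424 N.

T_right ≈ 1420 N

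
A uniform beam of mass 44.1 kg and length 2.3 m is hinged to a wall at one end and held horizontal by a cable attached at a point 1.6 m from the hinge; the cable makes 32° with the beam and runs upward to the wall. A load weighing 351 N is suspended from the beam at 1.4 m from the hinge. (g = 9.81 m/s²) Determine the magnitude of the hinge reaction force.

Take torques about the hinge: T sin 32° · 1.6 = 44.1×9.81×1.15 + 351×1.4 = 988.91 N·m.
So T = 988.91 / (0.5299 × 1.6) = 1166.4 N.
ΣF_x = 0: H_x = T cos 32° = 989.12 N.
ΣF_y = 0: H_y = (44.1×9.81 + 351) − T sin 32° = 783.62 − 618.07 = 165.55 N.
|H| = √(H_x² + H_y²) = √((989.12)² + (165.55)²) = 1002.9 N.

|H| ≈ 1000 N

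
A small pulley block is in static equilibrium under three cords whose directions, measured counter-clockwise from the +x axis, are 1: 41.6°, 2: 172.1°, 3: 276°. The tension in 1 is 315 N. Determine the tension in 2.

Resolve: ΣF_x = 315 cos 41.6° + T_2 cos 172.1° + T_3 cos 276° = 0.
        ΣF_y = 315 sin 41.6° + T_2 sin 172.1° + T_3 sin 276° = 0.
The known terms sum to (235.6, 209.1) N, so -0.9905 T_2 + 0.1045 T_3 = -235.6 and 0.1374 T_2 − 0.9945 T_3 = -209.1.
Solving simultaneously: T_2 = 263.9 N, T_3 = 246.8 N.

T_2 ≈ 264 N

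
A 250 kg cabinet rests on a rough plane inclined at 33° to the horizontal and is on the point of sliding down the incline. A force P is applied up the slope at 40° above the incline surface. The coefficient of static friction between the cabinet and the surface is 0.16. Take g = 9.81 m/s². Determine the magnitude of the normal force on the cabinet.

N ≈ 1080 N

On the verge of sliding down the incline, friction equals μN and acts up the slope.
Perpendicular: N + P sin 40° = W cos 33° = 2057 N.
Along incline: P cos 40° + μN = W sin 33° with W sin 33° = 1336 N.
Solving the pair for P and N: P = 1518 N, N = 1081 N (and f = μN = 173 N).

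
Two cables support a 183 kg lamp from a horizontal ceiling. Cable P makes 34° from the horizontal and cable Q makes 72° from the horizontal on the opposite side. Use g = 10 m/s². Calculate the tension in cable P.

T_P ≈ 588 N

Weight W = 183 × 10 = 1830 N acts straight down.
Horizontal: T_P cos 34° = T_Q cos 72°  →  T_Q = 2.683 T_P.
Vertical: T_P sin 34° + T_Q sin 72° = 1830.
Substituting the horizontal relation into the vertical equation gives 3.111 T_P = 1830, so T_P = 588.3 N.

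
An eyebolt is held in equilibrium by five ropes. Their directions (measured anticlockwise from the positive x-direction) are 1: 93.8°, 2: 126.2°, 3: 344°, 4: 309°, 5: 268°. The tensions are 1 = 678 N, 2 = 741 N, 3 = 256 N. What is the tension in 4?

Resolve: ΣF_x = 678 cos 93.8° + 741 cos 126.2° + 256 cos 344° + T_4 cos 309° + T_5 cos 268° = 0.
        ΣF_y = 678 sin 93.8° + 741 sin 126.2° + 256 sin 344° + T_4 sin 309° + T_5 sin 268° = 0.
The known terms sum to (-236.5, 1204) N, so 0.6293 T_4 − 0.0349 T_5 = 236.5 and -0.7771 T_4 − 0.9994 T_5 = -1204.
Solving simultaneously: T_4 = 424.3 N, T_5 = 874.7 N.

T_4 ≈ 424 N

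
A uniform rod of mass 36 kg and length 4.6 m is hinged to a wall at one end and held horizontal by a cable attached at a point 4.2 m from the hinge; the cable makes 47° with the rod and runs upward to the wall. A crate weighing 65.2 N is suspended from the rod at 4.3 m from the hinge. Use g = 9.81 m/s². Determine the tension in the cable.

T ≈ 356 N

Take torques about the hinge: T sin 47° · 4.2 = 36×9.81×2.3 + 65.2×4.3 = 1092.6 N·m.
So T = 1092.6 / (0.7314 × 4.2) = 355.71 N.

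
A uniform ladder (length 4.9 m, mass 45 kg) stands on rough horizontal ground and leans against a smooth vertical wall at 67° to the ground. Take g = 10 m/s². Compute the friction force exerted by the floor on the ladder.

f ≈ 95.5 N

Torques about the foot: N_wall · 4.9 sin 67° = 45×10×2.45 cos 67° → N_wall = 95.507 N.
ΣF_x = 0: f_floor = N_wall = 95.507 N.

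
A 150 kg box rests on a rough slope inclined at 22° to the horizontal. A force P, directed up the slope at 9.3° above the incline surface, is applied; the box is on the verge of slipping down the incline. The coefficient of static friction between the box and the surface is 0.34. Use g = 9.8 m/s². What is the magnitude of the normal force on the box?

On the verge of sliding down the incline, friction equals μN and acts up the slope.
Perpendicular: N + P sin 9.3° = W cos 22° = 1363 N.
Along incline: P cos 9.3° + μN = W sin 22° with W sin 22° = 550.7 N.
Solving the pair for P and N: P = 93.64 N, N = 1348 N (and f = μN = 458.3 N).

N ≈ 1350 N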